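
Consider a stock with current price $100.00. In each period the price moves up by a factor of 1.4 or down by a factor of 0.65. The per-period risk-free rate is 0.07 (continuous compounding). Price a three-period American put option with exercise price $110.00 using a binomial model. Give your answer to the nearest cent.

Risk-neutral probability p = (e^0.07 − 0.65)/(1.4 − 0.65) = 0.4225/0.7500 = 0.5633
Terminal stock prices: S_uuu = 274.4, S_uud = 127.4, S_udd = 59.15, S_ddd = 27.46
Terminal payoffs (K − S): max(-164.4, 0) = 0, max(-17.4, 0) = 0, max(50.85, 0) = 50.85, max(82.54, 0) = 82.54
Node uu (S = 196): continuation = e^(−0.07)·[0.5633·0.0000 + 0.4367·0.0000] = 0.0000; exercise value = 0.0000 ≤ continuation, so V_uu = 0.0000
Node ud (S = 91): continuation = e^(−0.07)·[0.5633·0.0000 + 0.4367·50.8500] = 20.7028; exercise value = 19.0000 ≤ continuation, so V_ud = 20.7028
Node dd (S = 42.25): continuation = e^(−0.07)·[0.5633·50.8500 + 0.4367·82.5375] = 60.3133; exercise value = 67.7500 > continuation, so V_dd = 67.7500 (exercise)
Node u (S = 140): continuation = e^(−0.07)·[0.5633·0.0000 + 0.4367·20.7028] = 8.4288; exercise value = 0.0000 ≤ continuation, so V_u = 8.4288
Node d (S = 65): continuation = e^(−0.07)·[0.5633·20.7028 + 0.4367·67.7500] = 38.4577; exercise value = 45.0000 > continuation, so V_d = 45.0000 (exercise)
Node 0 (S = 100): continuation = e^(−0.07)·[0.5633·8.4288 + 0.4367·45.0000] = 22.7484; exercise value = 10.0000 ≤ continuation, so V_0 = 22.7484

$22.75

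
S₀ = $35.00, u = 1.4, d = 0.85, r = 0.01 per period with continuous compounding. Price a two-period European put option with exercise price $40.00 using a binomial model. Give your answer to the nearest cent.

Risk-neutral probability p = (e^0.01 − 0.85)/(1.4 − 0.85) = 0.1601/0.5500 = 0.2910
Terminal stock prices: S_uu = 68.6, S_ud = 41.65, S_dd = 25.29
Terminal payoffs (K − S): max(-28.6, 0) = 0, max(-1.65, 0) = 0, max(14.71, 0) = 14.71
Node u (S = 49): V_u = e^(−0.01)·[0.2910·0.0000 + 0.7090·0.0000] = 0.0000
Node d (S = 29.75): V_d = e^(−0.01)·[0.2910·0.0000 + 0.7090·14.7125] = 10.3274
Node 0 (S = 35): V_0 = e^(−0.01)·[0.2910·0.0000 + 0.7090·10.3274] = 7.2492

$7.25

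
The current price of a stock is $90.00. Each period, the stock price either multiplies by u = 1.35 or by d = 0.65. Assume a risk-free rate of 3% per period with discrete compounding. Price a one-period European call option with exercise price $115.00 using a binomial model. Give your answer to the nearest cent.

$3.43

Risk-neutral probability p = (1 + 0.03 − 0.65)/(1.35 − 0.65) = 0.3800/0.7000 = 0.5429
Terminal stock prices: S_u = 121.5, S_d = 58.5
Terminal payoffs (S − K): max(6.5, 0) = 6.5, max(-56.5, 0) = 0
Node 0 (S = 90): V_0 = 1/1.03·[0.5429·6.5000 + 0.4571·0.0000] = 3.4258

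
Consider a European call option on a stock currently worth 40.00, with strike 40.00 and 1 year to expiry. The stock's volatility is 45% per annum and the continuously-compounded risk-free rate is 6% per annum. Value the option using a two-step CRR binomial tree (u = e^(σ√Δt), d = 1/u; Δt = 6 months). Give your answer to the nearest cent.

7.35

CRR parameters: u = e^(σ√Δt) = e^(0.45·√0.5) = 1.3746, d = 1/u = 0.7275
Per-period rate: rΔt = 0.06·0.5 = 0.03, so R = e^0.03 = 1.0305
Risk-neutral probability p = (e^0.03 − 0.7275)/(1.3746 − 0.7275) = 0.3030/0.6472 = 0.4682
Terminal stock prices: S_uu = 75.59, S_ud = 40, S_dd = 21.17
Terminal payoffs (S − K): max(35.59, 0) = 35.59, max(0, 0) = 0, max(-18.83, 0) = 0
Node u (S = 54.99): V_u = e^(−0.03)·[0.4682·35.5863 + 0.5318·0.0000] = 16.1681
Node d (S = 29.1): V_d = e^(−0.03)·[0.4682·0.0000 + 0.5318·0.0000] = 0.0000
Node 0 (S = 40): V_0 = e^(−0.03)·[0.4682·16.1681 + 0.5318·0.0000] = 7.3457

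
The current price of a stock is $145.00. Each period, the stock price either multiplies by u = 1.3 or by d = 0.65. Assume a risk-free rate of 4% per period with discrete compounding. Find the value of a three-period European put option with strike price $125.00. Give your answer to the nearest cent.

Risk-neutral probability p = (1 + 0.04 − 0.65)/(1.3 − 0.65) = 0.3900/0.6500 = 0.6000
Terminal stock prices: S_uuu = 318.6, S_uud = 159.3, S_udd = 79.64, S_ddd = 39.82
Terminal payoffs (K − S): max(-193.6, 0) = 0, max(-34.28, 0) = 0, max(45.36, 0) = 45.36, max(85.18, 0) = 85.18
Node uu (S = 245.1): V_uu = 1/1.04·[0.6000·0.0000 + 0.4000·0.0000] = 0.0000
Node ud (S = 122.5): V_ud = 1/1.04·[0.6000·0.0000 + 0.4000·45.3587] = 17.4457
Node dd (S = 61.26): V_dd = 1/1.04·[0.6000·45.3587 + 0.4000·85.1794] = 58.9298
Node u (S = 188.5): V_u = 1/1.04·[0.6000·0.0000 + 0.4000·17.4457] = 6.7099
Node d (S = 94.25): V_d = 1/1.04·[0.6000·17.4457 + 0.4000·58.9298] = 32.7301
Node 0 (S = 145): V_0 = 1/1.04·[0.6000·6.7099 + 0.4000·32.7301] = 16.4596

$16.46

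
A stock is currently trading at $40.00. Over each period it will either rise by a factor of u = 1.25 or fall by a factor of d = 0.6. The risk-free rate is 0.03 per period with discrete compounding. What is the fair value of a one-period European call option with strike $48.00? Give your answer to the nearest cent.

$1.28

Risk-neutral probability p = (1 + 0.03 − 0.6)/(1.25 − 0.6) = 0.4300/0.6500 = 0.6615
Terminal stock prices: S_u = 50, S_d = 24
Terminal payoffs (S − K): max(2, 0) = 2, max(-24, 0) = 0
Node 0 (S = 40): V_0 = 1/1.03·[0.6615·2.0000 + 0.3385·0.0000] = 1.2845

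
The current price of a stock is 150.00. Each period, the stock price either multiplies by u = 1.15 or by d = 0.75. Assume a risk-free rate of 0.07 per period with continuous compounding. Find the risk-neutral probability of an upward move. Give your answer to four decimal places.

p = 0.8063

Risk-neutral probability p = (e^0.07 − 0.75)/(1.15 − 0.75) = 0.3225/0.4000 = 0.8063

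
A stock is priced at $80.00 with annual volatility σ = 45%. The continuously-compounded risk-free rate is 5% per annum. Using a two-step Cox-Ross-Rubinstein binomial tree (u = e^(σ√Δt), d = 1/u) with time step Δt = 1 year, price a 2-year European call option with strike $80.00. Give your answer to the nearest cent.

CRR parameters: u = e^(σ√Δt) = e^(0.45·√1) = 1.5683, d = 1/u = 0.6376
Per-period rate: rΔt = 0.05·1 = 0.05, so R = e^0.05 = 1.0513
Risk-neutral probability p = (e^0.05 − 0.6376)/(1.5683 − 0.6376) = 0.4136/0.9307 = 0.4445
Terminal stock prices: S_uu = 196.8, S_ud = 80, S_dd = 32.53
Terminal payoffs (S − K): max(116.8, 0) = 116.8, max(0, 0) = 0, max(-47.47, 0) = 0
Node u (S = 125.5): V_u = e^(−0.05)·[0.4445·116.7682 + 0.5555·0.0000] = 49.3666
Node d (S = 51.01): V_d = e^(−0.05)·[0.4445·0.0000 + 0.5555·0.0000] = 0.0000
Node 0 (S = 80): V_0 = e^(−0.05)·[0.4445·49.3666 + 0.5555·0.0000] = 20.8709

$20.87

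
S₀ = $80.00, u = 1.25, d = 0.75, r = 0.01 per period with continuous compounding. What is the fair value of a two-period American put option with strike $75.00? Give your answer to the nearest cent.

$7.13

Risk-neutral probability p = (e^0.01 − 0.75)/(1.25 − 0.75) = 0.2601/0.5000 = 0.5201
Terminal stock prices: S_uu = 125, S_ud = 75, S_dd = 45
Terminal payoffs (K − S): max(-50, 0) = 0, max(0, 0) = 0, max(30, 0) = 30
Node u (S = 100): continuation = e^(−0.01)·[0.5201·0.0000 + 0.4799·0.0000] = 0.0000; exercise value = 0.0000 ≤ continuation, so V_u = 0.0000
Node d (S = 60): continuation = e^(−0.01)·[0.5201·0.0000 + 0.4799·30.0000] = 14.2537; exercise value = 15.0000 > continuation, so V_d = 15.0000 (exercise)
Node 0 (S = 80): continuation = e^(−0.01)·[0.5201·0.0000 + 0.4799·15.0000] = 7.1269; exercise value = 0.0000 ≤ continuation, so V_0 = 7.1269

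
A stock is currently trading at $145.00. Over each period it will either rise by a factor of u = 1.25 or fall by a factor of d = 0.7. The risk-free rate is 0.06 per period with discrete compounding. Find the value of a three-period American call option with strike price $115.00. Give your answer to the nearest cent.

$55.86

Risk-neutral probability p = (1 + 0.06 − 0.7)/(1.25 − 0.7) = 0.3600/0.5500 = 0.6545
Terminal stock prices: S_uuu = 283.2, S_uud = 158.6, S_udd = 88.81, S_ddd = 49.73
Terminal payoffs (S − K): max(168.2, 0) = 168.2, max(43.59, 0) = 43.59, max(-26.19, 0) = 0, max(-65.27, 0) = 0
Node uu (S = 226.6): continuation = 1/1.06·[0.6545·168.2031 + 0.3455·43.5938] = 118.0719; exercise value = 111.5625 ≤ continuation, so V_uu = 118.0719
Node ud (S = 126.9): continuation = 1/1.06·[0.6545·43.5938 + 0.3455·0.0000] = 26.9190; exercise value = 11.8750 ≤ continuation, so V_ud = 26.9190
Node dd (S = 71.05): continuation = 1/1.06·[0.6545·0.0000 + 0.3455·0.0000] = 0.0000; exercise value = 0.0000 ≤ continuation, so V_dd = 0.0000
Node u (S = 181.2): continuation = 1/1.06·[0.6545·118.0719 + 0.3455·26.9190] = 81.6818; exercise value = 66.2500 ≤ continuation, so V_u = 81.6818
Node d (S = 101.5): continuation = 1/1.06·[0.6545·26.9190 + 0.3455·0.0000] = 16.6223; exercise value = 0.0000 ≤ continuation, so V_d = 16.6223
Node 0 (S = 145): continuation = 1/1.06·[0.6545·81.6818 + 0.3455·16.6223] = 55.8554; exercise value = 30.0000 ≤ continuation, so V_0 = 55.8554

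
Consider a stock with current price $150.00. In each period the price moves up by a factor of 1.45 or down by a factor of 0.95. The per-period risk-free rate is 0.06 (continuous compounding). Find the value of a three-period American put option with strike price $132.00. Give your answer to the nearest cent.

Risk-neutral probability p = (e^0.06 − 0.95)/(1.45 − 0.95) = 0.1118/0.5000 = 0.2237
Terminal stock prices: S_uuu = 457.3, S_uud = 299.6, S_udd = 196.3, S_ddd = 128.6
Terminal payoffs (K − S): max(-325.3, 0) = 0, max(-167.6, 0) = 0, max(-64.29, 0) = 0, max(3.394, 0) = 3.394
Node uu (S = 315.4): continuation = e^(−0.06)·[0.2237·0.0000 + 0.7763·0.0000] = 0.0000; exercise value = 0.0000 ≤ continuation, so V_uu = 0.0000
Node ud (S = 206.6): continuation = e^(−0.06)·[0.2237·0.0000 + 0.7763·0.0000] = 0.0000; exercise value = 0.0000 ≤ continuation, so V_ud = 0.0000
Node dd (S = 135.4): continuation = e^(−0.06)·[0.2237·0.0000 + 0.7763·3.3938] = 2.4812; exercise value = 0.0000 ≤ continuation, so V_dd = 2.4812
Node u (S = 217.5): continuation = e^(−0.06)·[0.2237·0.0000 + 0.7763·0.0000] = 0.0000; exercise value = 0.0000 ≤ continuation, so V_u = 0.0000
Node d (S = 142.5): continuation = e^(−0.06)·[0.2237·0.0000 + 0.7763·2.4812] = 1.8141; exercise value = 0.0000 ≤ continuation, so V_d = 1.8141
Node 0 (S = 150): continuation = e^(−0.06)·[0.2237·0.0000 + 0.7763·1.8141] = 1.3263; exercise value = 0.0000 ≤ continuation, so V_0 = 1.3263

$1.33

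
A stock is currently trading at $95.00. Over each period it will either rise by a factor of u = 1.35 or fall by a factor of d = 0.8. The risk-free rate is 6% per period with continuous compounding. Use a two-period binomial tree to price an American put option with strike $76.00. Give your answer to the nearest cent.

$3.70

Risk-neutral probability p = (e^0.06 − 0.8)/(1.35 − 0.8) = 0.2618/0.5500 = 0.4761
Terminal stock prices: S_uu = 173.1, S_ud = 102.6, S_dd = 60.8
Terminal payoffs (K − S): max(-97.14, 0) = 0, max(-26.6, 0) = 0, max(15.2, 0) = 15.2
Node u (S = 128.2): continuation = e^(−0.06)·[0.4761·0.0000 + 0.5239·0.0000] = 0.0000; exercise value = 0.0000 ≤ continuation, so V_u = 0.0000
Node d (S = 76): continuation = e^(−0.06)·[0.4761·0.0000 + 0.5239·15.2000] = 7.5000; exercise value = 0.0000 ≤ continuation, so V_d = 7.5000
Node 0 (S = 95): continuation = e^(−0.06)·[0.4761·0.0000 + 0.5239·7.5000] = 3.7007; exercise value = 0.0000 ≤ continuation, so V_0 = 3.7007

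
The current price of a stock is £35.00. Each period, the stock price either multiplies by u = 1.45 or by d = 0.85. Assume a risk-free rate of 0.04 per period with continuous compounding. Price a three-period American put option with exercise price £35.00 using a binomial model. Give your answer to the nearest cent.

£4.17

Risk-neutral probability p = (e^0.04 − 0.85)/(1.45 − 0.85) = 0.1908/0.6000 = 0.3180
Terminal stock prices: S_uuu = 106.7, S_uud = 62.55, S_udd = 36.67, S_ddd = 21.49
Terminal payoffs (K − S): max(-71.7, 0) = 0, max(-27.55, 0) = 0, max(-1.667, 0) = 0, max(13.51, 0) = 13.51
Node uu (S = 73.59): continuation = e^(−0.04)·[0.3180·0.0000 + 0.6820·0.0000] = 0.0000; exercise value = 0.0000 ≤ continuation, so V_uu = 0.0000
Node ud (S = 43.14): continuation = e^(−0.04)·[0.3180·0.0000 + 0.6820·0.0000] = 0.0000; exercise value = 0.0000 ≤ continuation, so V_ud = 0.0000
Node dd (S = 25.29): continuation = e^(−0.04)·[0.3180·0.0000 + 0.6820·13.5056] = 8.8494; exercise value = 9.7125 > continuation, so V_dd = 9.7125 (exercise)
Node u (S = 50.75): continuation = e^(−0.04)·[0.3180·0.0000 + 0.6820·0.0000] = 0.0000; exercise value = 0.0000 ≤ continuation, so V_u = 0.0000
Node d (S = 29.75): continuation = e^(−0.04)·[0.3180·0.0000 + 0.6820·9.7125] = 6.3640; exercise value = 5.2500 ≤ continuation, so V_d = 6.3640
Node 0 (S = 35): continuation = e^(−0.04)·[0.3180·0.0000 + 0.6820·6.3640] = 4.1700; exercise value = 0.0000 ≤ continuation, so V_0 = 4.1700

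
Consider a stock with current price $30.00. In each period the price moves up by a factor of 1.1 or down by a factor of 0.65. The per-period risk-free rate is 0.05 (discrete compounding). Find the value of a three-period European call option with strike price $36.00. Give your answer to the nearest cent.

Risk-neutral probability p = (1 + 0.05 − 0.65)/(1.1 − 0.65) = 0.4000/0.4500 = 0.8889
Terminal stock prices: S_uuu = 39.93, S_uud = 23.6, S_udd = 13.94, S_ddd = 8.239
Terminal payoffs (S − K): max(3.93, 0) = 3.93, max(-12.4, 0) = 0, max(-22.06, 0) = 0, max(-27.76, 0) = 0
Node uu (S = 36.3): V_uu = 1/1.05·[0.8889·3.9300 + 0.1111·0.0000] = 3.3270
Node ud (S = 21.45): V_ud = 1/1.05·[0.8889·0.0000 + 0.1111·0.0000] = 0.0000
Node dd (S = 12.68): V_dd = 1/1.05·[0.8889·0.0000 + 0.1111·0.0000] = 0.0000
Node u (S = 33): V_u = 1/1.05·[0.8889·3.3270 + 0.1111·0.0000] = 2.8165
Node d (S = 19.5): V_d = 1/1.05·[0.8889·0.0000 + 0.1111·0.0000] = 0.0000
Node 0 (S = 30): V_0 = 1/1.05·[0.8889·2.8165 + 0.1111·0.0000] = 2.3843

$2.38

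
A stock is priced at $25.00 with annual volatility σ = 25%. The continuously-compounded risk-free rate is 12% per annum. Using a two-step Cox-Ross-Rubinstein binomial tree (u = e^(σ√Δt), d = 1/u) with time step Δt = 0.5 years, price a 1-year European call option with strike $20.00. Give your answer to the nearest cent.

CRR parameters: u = e^(σ√Δt) = e^(0.25·√0.5) = 1.1934, d = 1/u = 0.8380
Per-period rate: rΔt = 0.12·0.5 = 0.06, so R = e^0.06 = 1.0618
Risk-neutral probability p = (e^0.06 − 0.8380)/(1.1934 − 0.8380) = 0.2239/0.3554 = 0.6299
Terminal stock prices: S_uu = 35.6, S_ud = 25, S_dd = 17.55
Terminal payoffs (S − K): max(15.6, 0) = 15.6, max(5, 0) = 5, max(-2.445, 0) = 0
Node u (S = 29.83): V_u = e^(−0.06)·[0.6299·15.6030 + 0.3701·5.0000] = 10.9988
Node d (S = 20.95): V_d = e^(−0.06)·[0.6299·5.0000 + 0.3701·0.0000] = 2.9661
Node 0 (S = 25): V_0 = e^(−0.06)·[0.6299·10.9988 + 0.3701·2.9661] = 7.5586

$7.56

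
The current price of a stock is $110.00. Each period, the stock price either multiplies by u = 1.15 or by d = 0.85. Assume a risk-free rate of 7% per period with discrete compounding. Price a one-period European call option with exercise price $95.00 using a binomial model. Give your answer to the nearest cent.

$21.59

Risk-neutral probability p = (1 + 0.07 − 0.85)/(1.15 − 0.85) = 0.2200/0.3000 = 0.7333
Terminal stock prices: S_u = 126.5, S_d = 93.5
Terminal payoffs (S − K): max(31.5, 0) = 31.5, max(-1.5, 0) = 0
Node 0 (S = 110): V_0 = 1/1.07·[0.7333·31.5000 + 0.2667·0.0000] = 21.5888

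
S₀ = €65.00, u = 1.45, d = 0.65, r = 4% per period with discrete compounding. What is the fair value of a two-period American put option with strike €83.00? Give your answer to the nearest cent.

€25.10

Risk-neutral probability p = (1 + 0.04 − 0.65)/(1.45 − 0.65) = 0.3900/0.8000 = 0.4875
Terminal stock prices: S_uu = 136.7, S_ud = 61.26, S_dd = 27.46
Terminal payoffs (K − S): max(-53.66, 0) = 0, max(21.74, 0) = 21.74, max(55.54, 0) = 55.54
Node u (S = 94.25): continuation = 1/1.04·[0.4875·0.0000 + 0.5125·21.7375] = 10.7120; exercise value = 0.0000 ≤ continuation, so V_u = 10.7120
Node d (S = 42.25): continuation = 1/1.04·[0.4875·21.7375 + 0.5125·55.5375] = 37.5577; exercise value = 40.7500 > continuation, so V_d = 40.7500 (exercise)
Node 0 (S = 65): continuation = 1/1.04·[0.4875·10.7120 + 0.5125·40.7500] = 25.1024; exercise value = 18.0000 ≤ continuation, so V_0 = 25.1024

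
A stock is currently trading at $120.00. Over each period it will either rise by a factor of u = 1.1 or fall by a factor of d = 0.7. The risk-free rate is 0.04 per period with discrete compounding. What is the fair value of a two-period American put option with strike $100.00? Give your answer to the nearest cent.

Risk-neutral probability p = (1 + 0.04 − 0.7)/(1.1 − 0.7) = 0.3400/0.4000 = 0.8500
Terminal stock prices: S_uu = 145.2, S_ud = 92.4, S_dd = 58.8
Terminal payoffs (K − S): max(-45.2, 0) = 0, max(7.6, 0) = 7.6, max(41.2, 0) = 41.2
Node u (S = 132): continuation = 1/1.04·[0.8500·0.0000 + 0.1500·7.6000] = 1.0962; exercise value = 0.0000 ≤ continuation, so V_u = 1.0962
Node d (S = 84): continuation = 1/1.04·[0.8500·7.6000 + 0.1500·41.2000] = 12.1538; exercise value = 16.0000 > continuation, so V_d = 16.0000 (exercise)
Node 0 (S = 120): continuation = 1/1.04·[0.8500·1.0962 + 0.1500·16.0000] = 3.2036; exercise value = 0.0000 ≤ continuation, so V_0 = 3.2036

$3.20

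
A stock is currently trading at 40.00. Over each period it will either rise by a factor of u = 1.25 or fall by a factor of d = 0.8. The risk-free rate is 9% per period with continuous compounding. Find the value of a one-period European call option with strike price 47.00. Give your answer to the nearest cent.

Risk-neutral probability p = (e^0.09 − 0.8)/(1.25 − 0.8) = 0.2942/0.4500 = 0.6537
Terminal stock prices: S_u = 50, S_d = 32
Terminal payoffs (S − K): max(3, 0) = 3, max(-15, 0) = 0
Node 0 (S = 40): V_0 = e^(−0.09)·[0.6537·3.0000 + 0.3463·0.0000] = 1.7924

1.79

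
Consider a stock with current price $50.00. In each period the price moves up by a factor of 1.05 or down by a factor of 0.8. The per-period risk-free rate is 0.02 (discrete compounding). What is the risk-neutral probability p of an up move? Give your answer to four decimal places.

Risk-neutral probability p = (1 + 0.02 − 0.8)/(1.05 − 0.8) = 0.2200/0.2500 = 0.8800

p = 0.8800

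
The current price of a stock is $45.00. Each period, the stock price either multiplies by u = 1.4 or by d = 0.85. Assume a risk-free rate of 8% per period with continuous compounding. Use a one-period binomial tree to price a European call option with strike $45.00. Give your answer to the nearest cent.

Risk-neutral probability p = (e^0.08 − 0.85)/(1.4 − 0.85) = 0.2333/0.5500 = 0.4242
Terminal stock prices: S_u = 63, S_d = 38.25
Terminal payoffs (S − K): max(18, 0) = 18, max(-6.75, 0) = 0
Node 0 (S = 45): V_0 = e^(−0.08)·[0.4242·18.0000 + 0.5758·0.0000] = 7.0479

$7.05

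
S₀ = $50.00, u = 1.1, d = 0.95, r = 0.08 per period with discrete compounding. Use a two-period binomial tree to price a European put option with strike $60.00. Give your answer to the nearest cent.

$1.76

Risk-neutral probability p = (1 + 0.08 − 0.95)/(1.1 − 0.95) = 0.1300/0.1500 = 0.8667
Terminal stock prices: S_uu = 60.5, S_ud = 52.25, S_dd = 45.12
Terminal payoffs (K − S): max(-0.5, 0) = 0, max(7.75, 0) = 7.75, max(14.88, 0) = 14.88
Node u (S = 55): V_u = 1/1.08·[0.8667·0.0000 + 0.1333·7.7500] = 0.9568
Node d (S = 47.5): V_d = 1/1.08·[0.8667·7.7500 + 0.1333·14.8750] = 8.0556
Node 0 (S = 50): V_0 = 1/1.08·[0.8667·0.9568 + 0.1333·8.0556] = 1.7623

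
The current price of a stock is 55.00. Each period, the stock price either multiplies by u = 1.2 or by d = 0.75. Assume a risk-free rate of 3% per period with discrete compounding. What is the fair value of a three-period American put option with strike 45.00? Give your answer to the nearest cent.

Risk-neutral probability p = (1 + 0.03 − 0.75)/(1.2 − 0.75) = 0.2800/0.4500 = 0.6222
Terminal stock prices: S_uuu = 95.04, S_uud = 59.4, S_udd = 37.12, S_ddd = 23.2
Terminal payoffs (K − S): max(-50.04, 0) = 0, max(-14.4, 0) = 0, max(7.875, 0) = 7.875, max(21.8, 0) = 21.8
Node uu (S = 79.2): continuation = 1/1.03·[0.6222·0.0000 + 0.3778·0.0000] = 0.0000; exercise value = 0.0000 ≤ continuation, so V_uu = 0.0000
Node ud (S = 49.5): continuation = 1/1.03·[0.6222·0.0000 + 0.3778·7.8750] = 2.8883; exercise value = 0.0000 ≤ continuation, so V_ud = 2.8883
Node dd (S = 30.94): continuation = 1/1.03·[0.6222·7.8750 + 0.3778·21.7969] = 12.7518; exercise value = 14.0625 > continuation, so V_dd = 14.0625 (exercise)
Node u (S = 66): continuation = 1/1.03·[0.6222·0.0000 + 0.3778·2.8883] = 1.0594; exercise value = 0.0000 ≤ continuation, so V_u = 1.0594
Node d (S = 41.25): continuation = 1/1.03·[0.6222·2.8883 + 0.3778·14.0625] = 6.9026; exercise value = 3.7500 ≤ continuation, so V_d = 6.9026
Node 0 (S = 55): continuation = 1/1.03·[0.6222·1.0594 + 0.3778·6.9026] = 3.1717; exercise value = 0.0000 ≤ continuation, so V_0 = 3.1717

3.17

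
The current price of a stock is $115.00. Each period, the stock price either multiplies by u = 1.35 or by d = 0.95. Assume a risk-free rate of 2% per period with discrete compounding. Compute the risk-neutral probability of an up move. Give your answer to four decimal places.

p = 0.1750

Risk-neutral probability p = (1 + 0.02 − 0.95)/(1.35 − 0.95) = 0.0700/0.4000 = 0.1750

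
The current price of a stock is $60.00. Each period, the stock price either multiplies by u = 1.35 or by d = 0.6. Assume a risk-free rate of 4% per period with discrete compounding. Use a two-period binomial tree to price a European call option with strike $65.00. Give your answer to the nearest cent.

$14.11

Risk-neutral probability p = (1 + 0.04 − 0.6)/(1.35 − 0.6) = 0.4400/0.7500 = 0.5867
Terminal stock prices: S_uu = 109.4, S_ud = 48.6, S_dd = 21.6
Terminal payoffs (S − K): max(44.35, 0) = 44.35, max(-16.4, 0) = 0, max(-43.4, 0) = 0
Node u (S = 81): V_u = 1/1.04·[0.5867·44.3500 + 0.4133·0.0000] = 25.0179
Node d (S = 36): V_d = 1/1.04·[0.5867·0.0000 + 0.4133·0.0000] = 0.0000
Node 0 (S = 60): V_0 = 1/1.04·[0.5867·25.0179 + 0.4133·0.0000] = 14.1127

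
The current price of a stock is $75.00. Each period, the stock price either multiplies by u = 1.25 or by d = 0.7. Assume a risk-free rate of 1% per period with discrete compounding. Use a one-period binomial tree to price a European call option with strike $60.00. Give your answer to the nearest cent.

Risk-neutral probability p = (1 + 0.01 − 0.7)/(1.25 − 0.7) = 0.3100/0.5500 = 0.5636
Terminal stock prices: S_u = 93.75, S_d = 52.5
Terminal payoffs (S − K): max(33.75, 0) = 33.75, max(-7.5, 0) = 0
Node 0 (S = 75): V_0 = 1/1.01·[0.5636·33.7500 + 0.4364·0.0000] = 18.8344

$18.83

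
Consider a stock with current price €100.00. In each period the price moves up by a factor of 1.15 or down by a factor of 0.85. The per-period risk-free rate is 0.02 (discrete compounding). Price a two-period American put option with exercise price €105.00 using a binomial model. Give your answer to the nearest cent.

Risk-neutral probability p = (1 + 0.02 − 0.85)/(1.15 − 0.85) = 0.1700/0.3000 = 0.5667
Terminal stock prices: S_uu = 132.2, S_ud = 97.75, S_dd = 72.25
Terminal payoffs (K − S): max(-27.25, 0) = 0, max(7.25, 0) = 7.25, max(32.75, 0) = 32.75
Node u (S = 115): continuation = 1/1.02·[0.5667·0.0000 + 0.4333·7.2500] = 3.0801; exercise value = 0.0000 ≤ continuation, so V_u = 3.0801
Node d (S = 85): continuation = 1/1.02·[0.5667·7.2500 + 0.4333·32.7500] = 17.9412; exercise value = 20.0000 > continuation, so V_d = 20.0000 (exercise)
Node 0 (S = 100): continuation = 1/1.02·[0.5667·3.0801 + 0.4333·20.0000] = 10.2079; exercise value = 5.0000 ≤ continuation, so V_0 = 10.2079

€10.21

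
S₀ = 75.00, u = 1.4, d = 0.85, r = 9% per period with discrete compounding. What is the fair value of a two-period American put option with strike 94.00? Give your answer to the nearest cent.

19.00

Risk-neutral probability p = (1 + 0.09 − 0.85)/(1.4 − 0.85) = 0.2400/0.5500 = 0.4364
Terminal stock prices: S_uu = 147, S_ud = 89.25, S_dd = 54.19
Terminal payoffs (K − S): max(-53, 0) = 0, max(4.75, 0) = 4.75, max(39.81, 0) = 39.81
Node u (S = 105): continuation = 1/1.09·[0.4364·0.0000 + 0.5636·4.7500] = 2.4562; exercise value = 0.0000 ≤ continuation, so V_u = 2.4562
Node d (S = 63.75): continuation = 1/1.09·[0.4364·4.7500 + 0.5636·39.8125] = 22.4885; exercise value = 30.2500 > continuation, so V_d = 30.2500 (exercise)
Node 0 (S = 75): continuation = 1/1.09·[0.4364·2.4562 + 0.5636·30.2500] = 16.6255; exercise value = 19.0000 > continuation, so V_0 = 19.0000 (exercise)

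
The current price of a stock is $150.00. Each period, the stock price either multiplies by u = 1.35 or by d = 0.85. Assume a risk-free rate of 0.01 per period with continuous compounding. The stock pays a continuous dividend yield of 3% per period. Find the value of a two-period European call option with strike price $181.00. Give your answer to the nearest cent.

$6.14

Per-period risk-free factor R = e^0.01 = 1.0101; dividend-adjusted growth = e^(0.01−0.03) = 0.9802.
Risk-neutral probability p = (0.9802 − 0.85)/(1.35 − 0.85) = 0.1302/0.5000 = 0.2604
Terminal stock prices: S_uu = 273.4, S_ud = 172.1, S_dd = 108.4
Terminal payoffs (S − K): max(92.38, 0) = 92.38, max(-8.875, 0) = 0, max(-72.63, 0) = 0
Node u (S = 202.5): V_u = e^(−0.01)·[0.2604·92.3750 + 0.7396·0.0000] = 23.8149
Node d (S = 127.5): V_d = e^(−0.01)·[0.2604·0.0000 + 0.7396·0.0000] = 0.0000
Node 0 (S = 150): V_0 = e^(−0.01)·[0.2604·23.8149 + 0.7396·0.0000] = 6.1396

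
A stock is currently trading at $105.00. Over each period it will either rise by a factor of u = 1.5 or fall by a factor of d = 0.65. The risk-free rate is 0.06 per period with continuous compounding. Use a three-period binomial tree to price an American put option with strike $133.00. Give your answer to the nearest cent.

Risk-neutral probability p = (e^0.06 − 0.65)/(1.5 − 0.65) = 0.4118/0.8500 = 0.4845
Terminal stock prices: S_uuu = 354.4, S_uud = 153.6, S_udd = 66.54, S_ddd = 28.84
Terminal payoffs (K − S): max(-221.4, 0) = 0, max(-20.56, 0) = 0, max(66.46, 0) = 66.46, max(104.2, 0) = 104.2
Node uu (S = 236.2): continuation = e^(−0.06)·[0.4845·0.0000 + 0.5155·0.0000] = 0.0000; exercise value = 0.0000 ≤ continuation, so V_uu = 0.0000
Node ud (S = 102.4): continuation = e^(−0.06)·[0.4845·0.0000 + 0.5155·66.4562] = 32.2623; exercise value = 30.6250 ≤ continuation, so V_ud = 32.2623
Node dd (S = 44.36): continuation = e^(−0.06)·[0.4845·66.4562 + 0.5155·104.1644] = 80.8922; exercise value = 88.6375 > continuation, so V_dd = 88.6375 (exercise)
Node u (S = 157.5): continuation = e^(−0.06)·[0.4845·0.0000 + 0.5155·32.2623] = 15.6623; exercise value = 0.0000 ≤ continuation, so V_u = 15.6623
Node d (S = 68.25): continuation = e^(−0.06)·[0.4845·32.2623 + 0.5155·88.6375] = 57.7518; exercise value = 64.7500 > continuation, so V_d = 64.7500 (exercise)
Node 0 (S = 105): continuation = e^(−0.06)·[0.4845·15.6623 + 0.5155·64.7500] = 38.5806; exercise value = 28.0000 ≤ continuation, so V_0 = 38.5806

$38.58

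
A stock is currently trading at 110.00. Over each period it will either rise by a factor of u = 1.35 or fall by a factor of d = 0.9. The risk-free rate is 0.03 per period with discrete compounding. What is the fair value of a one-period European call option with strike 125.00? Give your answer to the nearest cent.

Risk-neutral probability p = (1 + 0.03 − 0.9)/(1.35 − 0.9) = 0.1300/0.4500 = 0.2889
Terminal stock prices: S_u = 148.5, S_d = 99
Terminal payoffs (S − K): max(23.5, 0) = 23.5, max(-26, 0) = 0
Node 0 (S = 110): V_0 = 1/1.03·[0.2889·23.5000 + 0.7111·0.0000] = 6.5912

6.59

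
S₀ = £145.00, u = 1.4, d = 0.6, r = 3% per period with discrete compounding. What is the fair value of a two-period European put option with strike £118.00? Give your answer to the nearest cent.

£13.27

Risk-neutral probability p = (1 + 0.03 − 0.6)/(1.4 − 0.6) = 0.4300/0.8000 = 0.5375
Terminal stock prices: S_uu = 284.2, S_ud = 121.8, S_dd = 52.2
Terminal payoffs (K − S): max(-166.2, 0) = 0, max(-3.8, 0) = 0, max(65.8, 0) = 65.8
Node u (S = 203): V_u = 1/1.03·[0.5375·0.0000 + 0.4625·0.0000] = 0.0000
Node d (S = 87): V_d = 1/1.03·[0.5375·0.0000 + 0.4625·65.8000] = 29.5461
Node 0 (S = 145): V_0 = 1/1.03·[0.5375·0.0000 + 0.4625·29.5461] = 13.2671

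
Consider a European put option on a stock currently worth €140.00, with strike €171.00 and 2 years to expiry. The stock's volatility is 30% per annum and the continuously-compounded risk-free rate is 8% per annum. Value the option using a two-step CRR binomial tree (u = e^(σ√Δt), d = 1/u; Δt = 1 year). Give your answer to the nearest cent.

CRR parameters: u = e^(σ√Δt) = e^(0.3·√1) = 1.3499, d = 1/u = 0.7408
Per-period rate: rΔt = 0.08·1 = 0.08, so R = e^0.08 = 1.0833
Risk-neutral probability p = (e^0.08 − 0.7408)/(1.3499 − 0.7408) = 0.3425/0.6090 = 0.5623
Terminal stock prices: S_uu = 255.1, S_ud = 140, S_dd = 76.83
Terminal payoffs (K − S): max(-84.1, 0) = 0, max(31, 0) = 31, max(94.17, 0) = 94.17
Node u (S = 189): V_u = e^(−0.08)·[0.5623·0.0000 + 0.4377·31.0000] = 12.5252
Node d (S = 103.7): V_d = e^(−0.08)·[0.5623·31.0000 + 0.4377·94.1664] = 54.1383
Node 0 (S = 140): V_0 = e^(−0.08)·[0.5623·12.5252 + 0.4377·54.1383] = 28.3756

€28.38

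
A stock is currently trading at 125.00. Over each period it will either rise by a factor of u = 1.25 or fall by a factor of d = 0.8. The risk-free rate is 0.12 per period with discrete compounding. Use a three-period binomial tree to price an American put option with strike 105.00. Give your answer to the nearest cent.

Risk-neutral probability p = (1 + 0.12 − 0.8)/(1.25 − 0.8) = 0.3200/0.4500 = 0.7111
Terminal stock prices: S_uuu = 244.1, S_uud = 156.2, S_udd = 100, S_ddd = 64
Terminal payoffs (K − S): max(-139.1, 0) = 0, max(-51.25, 0) = 0, max(5, 0) = 5, max(41, 0) = 41
Node uu (S = 195.3): continuation = 1/1.12·[0.7111·0.0000 + 0.2889·0.0000] = 0.0000; exercise value = 0.0000 ≤ continuation, so V_uu = 0.0000
Node ud (S = 125): continuation = 1/1.12·[0.7111·0.0000 + 0.2889·5.0000] = 1.2897; exercise value = 0.0000 ≤ continuation, so V_ud = 1.2897
Node dd (S = 80): continuation = 1/1.12·[0.7111·5.0000 + 0.2889·41.0000] = 13.7500; exercise value = 25.0000 > continuation, so V_dd = 25.0000 (exercise)
Node u (S = 156.2): continuation = 1/1.12·[0.7111·0.0000 + 0.2889·1.2897] = 0.3327; exercise value = 0.0000 ≤ continuation, so V_u = 0.3327
Node d (S = 100): continuation = 1/1.12·[0.7111·1.2897 + 0.2889·25.0000] = 7.2673; exercise value = 5.0000 ≤ continuation, so V_d = 7.2673
Node 0 (S = 125): continuation = 1/1.12·[0.7111·0.3327 + 0.2889·7.2673] = 2.0857; exercise value = 0.0000 ≤ continuation, so V_0 = 2.0857

2.09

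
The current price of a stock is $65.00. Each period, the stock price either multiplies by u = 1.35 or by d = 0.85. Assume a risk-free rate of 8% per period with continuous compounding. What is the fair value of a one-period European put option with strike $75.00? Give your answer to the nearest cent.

$9.73

Risk-neutral probability p = (e^0.08 − 0.85)/(1.35 − 0.85) = 0.2333/0.5000 = 0.4666
Terminal stock prices: S_u = 87.75, S_d = 55.25
Terminal payoffs (K − S): max(-12.75, 0) = 0, max(19.75, 0) = 19.75
Node 0 (S = 65): V_0 = e^(−0.08)·[0.4666·0.0000 + 0.5334·19.7500] = 9.7252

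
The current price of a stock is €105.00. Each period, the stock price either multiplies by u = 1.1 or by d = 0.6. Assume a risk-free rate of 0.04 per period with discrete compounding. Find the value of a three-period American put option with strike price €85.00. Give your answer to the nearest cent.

Risk-neutral probability p = (1 + 0.04 − 0.6)/(1.1 − 0.6) = 0.4400/0.5000 = 0.8800
Terminal stock prices: S_uuu = 139.8, S_uud = 76.23, S_udd = 41.58, S_ddd = 22.68
Terminal payoffs (K − S): max(-54.76, 0) = 0, max(8.77, 0) = 8.77, max(43.42, 0) = 43.42, max(62.32, 0) = 62.32
Node uu (S = 127.1): continuation = 1/1.04·[0.8800·0.0000 + 0.1200·8.7700] = 1.0119; exercise value = 0.0000 ≤ continuation, so V_uu = 1.0119
Node ud (S = 69.3): continuation = 1/1.04·[0.8800·8.7700 + 0.1200·43.4200] = 12.4308; exercise value = 15.7000 > continuation, so V_ud = 15.7000 (exercise)
Node dd (S = 37.8): continuation = 1/1.04·[0.8800·43.4200 + 0.1200·62.3200] = 43.9308; exercise value = 47.2000 > continuation, so V_dd = 47.2000 (exercise)
Node u (S = 115.5): continuation = 1/1.04·[0.8800·1.0119 + 0.1200·15.7000] = 2.6678; exercise value = 0.0000 ≤ continuation, so V_u = 2.6678
Node d (S = 63): continuation = 1/1.04·[0.8800·15.7000 + 0.1200·47.2000] = 18.7308; exercise value = 22.0000 > continuation, so V_d = 22.0000 (exercise)
Node 0 (S = 105): continuation = 1/1.04·[0.8800·2.6678 + 0.1200·22.0000] = 4.7958; exercise value = 0.0000 ≤ continuation, so V_0 = 4.7958

€4.80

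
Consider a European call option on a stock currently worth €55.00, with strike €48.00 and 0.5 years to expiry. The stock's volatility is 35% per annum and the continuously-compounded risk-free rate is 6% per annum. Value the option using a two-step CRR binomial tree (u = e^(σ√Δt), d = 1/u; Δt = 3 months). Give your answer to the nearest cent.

CRR parameters: u = e^(σ√Δt) = e^(0.35·√0.25) = 1.1912, d = 1/u = 0.8395
Per-period rate: rΔt = 0.06·0.25 = 0.015, so R = e^0.015 = 1.0151
Risk-neutral probability p = (e^0.015 − 0.8395)/(1.1912 − 0.8395) = 0.1757/0.3518 = 0.4993
Terminal stock prices: S_uu = 78.05, S_ud = 55, S_dd = 38.76
Terminal payoffs (S − K): max(30.05, 0) = 30.05, max(7, 0) = 7, max(-9.242, 0) = 0
Node u (S = 65.52): V_u = e^(−0.015)·[0.4993·30.0487 + 0.5007·7.0000] = 18.2332
Node d (S = 46.17): V_d = e^(−0.015)·[0.4993·7.0000 + 0.5007·0.0000] = 3.4432
Node 0 (S = 55): V_0 = e^(−0.015)·[0.4993·18.2332 + 0.5007·3.4432] = 10.6670

€10.67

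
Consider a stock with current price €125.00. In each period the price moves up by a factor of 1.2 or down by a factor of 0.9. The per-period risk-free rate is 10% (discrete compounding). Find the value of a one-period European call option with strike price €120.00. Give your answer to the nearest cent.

Risk-neutral probability p = (1 + 0.1 − 0.9)/(1.2 − 0.9) = 0.2000/0.3000 = 0.6667
Terminal stock prices: S_u = 150, S_d = 112.5
Terminal payoffs (S − K): max(30, 0) = 30, max(-7.5, 0) = 0
Node 0 (S = 125): V_0 = 1/1.1·[0.6667·30.0000 + 0.3333·0.0000] = 18.1818

€18.18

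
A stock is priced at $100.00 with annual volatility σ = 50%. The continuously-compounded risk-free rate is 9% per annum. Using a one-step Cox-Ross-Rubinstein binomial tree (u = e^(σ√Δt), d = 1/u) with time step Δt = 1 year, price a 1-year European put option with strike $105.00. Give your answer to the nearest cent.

CRR parameters: u = e^(σ√Δt) = e^(0.5·√1) = 1.6487, d = 1/u = 0.6065
Per-period rate: rΔt = 0.09·1 = 0.09, so R = e^0.09 = 1.0942
Risk-neutral probability p = (e^0.09 − 0.6065)/(1.6487 − 0.6065) = 0.4876/1.0422 = 0.4679
Terminal stock prices: S_u = 164.9, S_d = 60.65
Terminal payoffs (K − S): max(-59.87, 0) = 0, max(44.35, 0) = 44.35
Node 0 (S = 100): V_0 = e^(−0.09)·[0.4679·0.0000 + 0.5321·44.3469] = 21.5659

$21.57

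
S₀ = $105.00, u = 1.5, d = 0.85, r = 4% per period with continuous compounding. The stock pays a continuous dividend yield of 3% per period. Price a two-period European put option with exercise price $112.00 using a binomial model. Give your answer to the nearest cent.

Per-period risk-free factor R = e^0.04 = 1.0408; dividend-adjusted growth = e^(0.04−0.03) = 1.0101.
Risk-neutral probability p = (1.0101 − 0.85)/(1.5 − 0.85) = 0.1601/0.6500 = 0.2462
Terminal stock prices: S_uu = 236.2, S_ud = 133.9, S_dd = 75.86
Terminal payoffs (K − S): max(-124.2, 0) = 0, max(-21.88, 0) = 0, max(36.14, 0) = 36.14
Node u (S = 157.5): V_u = e^(−0.04)·[0.2462·0.0000 + 0.7538·0.0000] = 0.0000
Node d (S = 89.25): V_d = e^(−0.04)·[0.2462·0.0000 + 0.7538·36.1375] = 26.1713
Node 0 (S = 105): V_0 = e^(−0.04)·[0.2462·0.0000 + 0.7538·26.1713] = 18.9536

$18.95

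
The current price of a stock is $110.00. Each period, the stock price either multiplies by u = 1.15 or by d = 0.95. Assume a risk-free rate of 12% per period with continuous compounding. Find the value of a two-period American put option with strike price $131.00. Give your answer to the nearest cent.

$21.00

Risk-neutral probability p = (e^0.12 − 0.95)/(1.15 − 0.95) = 0.1775/0.2000 = 0.8875
Terminal stock prices: S_uu = 145.5, S_ud = 120.2, S_dd = 99.27
Terminal payoffs (K − S): max(-14.47, 0) = 0, max(10.83, 0) = 10.83, max(31.73, 0) = 31.73
Node u (S = 126.5): continuation = e^(−0.12)·[0.8875·0.0000 + 0.1125·10.8250] = 1.0803; exercise value = 4.5000 > continuation, so V_u = 4.5000 (exercise)
Node d (S = 104.5): continuation = e^(−0.12)·[0.8875·10.8250 + 0.1125·31.7250] = 11.6866; exercise value = 26.5000 > continuation, so V_d = 26.5000 (exercise)
Node 0 (S = 110): continuation = e^(−0.12)·[0.8875·4.5000 + 0.1125·26.5000] = 6.1866; exercise value = 21.0000 > continuation, so V_0 = 21.0000 (exercise)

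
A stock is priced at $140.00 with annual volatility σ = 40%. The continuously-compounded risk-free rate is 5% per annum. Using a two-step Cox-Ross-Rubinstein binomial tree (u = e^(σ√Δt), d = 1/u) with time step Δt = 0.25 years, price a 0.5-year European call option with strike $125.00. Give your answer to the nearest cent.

CRR parameters: u = e^(σ√Δt) = e^(0.4·√0.25) = 1.2214, d = 1/u = 0.8187
Per-period rate: rΔt = 0.05·0.25 = 0.0125, so R = e^0.0125 = 1.0126
Risk-neutral probability p = (e^0.0125 − 0.8187)/(1.2214 − 0.8187) = 0.1938/0.4027 = 0.4814
Terminal stock prices: S_uu = 208.9, S_ud = 140, S_dd = 93.84
Terminal payoffs (S − K): max(83.86, 0) = 83.86, max(15, 0) = 15, max(-31.16, 0) = 0
Node u (S = 171): V_u = e^(−0.0125)·[0.4814·83.8555 + 0.5186·15.0000] = 47.5492
Node d (S = 114.6): V_d = e^(−0.0125)·[0.4814·15.0000 + 0.5186·0.0000] = 7.1314
Node 0 (S = 140): V_0 = e^(−0.0125)·[0.4814·47.5492 + 0.5186·7.1314] = 26.2583

$26.26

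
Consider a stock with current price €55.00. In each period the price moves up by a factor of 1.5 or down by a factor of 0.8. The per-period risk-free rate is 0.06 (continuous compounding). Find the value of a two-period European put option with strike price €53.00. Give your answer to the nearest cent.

Risk-neutral probability p = (e^0.06 − 0.8)/(1.5 − 0.8) = 0.2618/0.7000 = 0.3741
Terminal stock prices: S_uu = 123.8, S_ud = 66, S_dd = 35.2
Terminal payoffs (K − S): max(-70.75, 0) = 0, max(-13, 0) = 0, max(17.8, 0) = 17.8
Node u (S = 82.5): V_u = e^(−0.06)·[0.3741·0.0000 + 0.6259·0.0000] = 0.0000
Node d (S = 44): V_d = e^(−0.06)·[0.3741·0.0000 + 0.6259·17.8000] = 10.4930
Node 0 (S = 55): V_0 = e^(−0.06)·[0.3741·0.0000 + 0.6259·10.4930] = 6.1856

€6.19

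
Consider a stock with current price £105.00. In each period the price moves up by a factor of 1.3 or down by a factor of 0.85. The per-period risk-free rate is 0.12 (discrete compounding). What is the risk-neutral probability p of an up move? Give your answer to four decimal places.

Risk-neutral probability p = (1 + 0.12 − 0.85)/(1.3 − 0.85) = 0.2700/0.4500 = 0.6000

p = 0.6000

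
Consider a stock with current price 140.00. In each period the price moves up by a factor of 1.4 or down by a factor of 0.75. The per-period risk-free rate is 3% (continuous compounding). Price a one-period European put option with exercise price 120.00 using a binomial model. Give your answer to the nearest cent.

8.28

Risk-neutral probability p = (e^0.03 − 0.75)/(1.4 − 0.75) = 0.2805/0.6500 = 0.4315
Terminal stock prices: S_u = 196, S_d = 105
Terminal payoffs (K − S): max(-76, 0) = 0, max(15, 0) = 15
Node 0 (S = 140): V_0 = e^(−0.03)·[0.4315·0.0000 + 0.5685·15.0000] = 8.2759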